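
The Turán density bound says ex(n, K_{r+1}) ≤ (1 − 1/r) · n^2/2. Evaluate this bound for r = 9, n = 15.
Turán density bound = (8/9) · 15^2/2 = 100

Turán's theorem: ex(n, K_{r+1}) is achieved by the complete r-partite Turán graph T(n, r) with parts as balanced as possible, and is at most (1 − 1/r) · n^2/2. For r = 9, n = 15: the density bound is (8/9) · 225/2 = 100. The integer-valued extremum is e(T(15, 9)) = 99, which is strictly less than the density bound 100 since 9 ∤ 15 (the parts of T(15, 9) cannot all be equal).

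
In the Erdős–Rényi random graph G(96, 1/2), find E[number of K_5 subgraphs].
E[# K_5] = C(96, 5) · (1/2)^C(5, 2) = 61124064 / 2^10 = 1910127/32 = 59691.46875

For each 5-subset S of vertices (there are C(96, 5) = 61124064 such S), let X_S = 1 if S induces a K_5 (all C(5, 2) = 10 edges present). Then P(X_S = 1) = (1/2)^10 = 1/1024. By linearity of expectation, E[# K_5] = C(96, 5) · (1/2)^10 = 61124064 / 1024 = 1910127/32 = 59691.46875.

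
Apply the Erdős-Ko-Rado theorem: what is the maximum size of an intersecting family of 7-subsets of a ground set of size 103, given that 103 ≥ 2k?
max |F| = C(102, 6) = 1346548665

Erdős-Ko-Rado (1961): when n ≥ 2k, max |F| = C(n−1, k−1). The bound is attained by the star {A : i ∈ A} for any fixed i ∈ [n]. Here C(103−1, 7−1) = C(102, 6) = 1346548665.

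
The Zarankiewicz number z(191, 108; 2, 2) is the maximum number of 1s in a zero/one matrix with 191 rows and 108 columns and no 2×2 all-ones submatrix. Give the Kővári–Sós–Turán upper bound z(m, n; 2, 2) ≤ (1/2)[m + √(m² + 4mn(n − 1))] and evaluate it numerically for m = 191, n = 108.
z(191, 108; 2, 2) ≤ (1/2)[191 + √(191² + 4·191·108·107)] = (1/2)[191 + √8865265] = 1584.2297

Kővári–Sós–Turán: let r_1, ..., r_191 be the row sums and z = Σ r_i the total number of 1s. Each pair of columns can share at most one row with both entries 1 (else a 2×2 all-ones block appears), so Σ_i C(r_i, 2) ≤ C(108, 2) = 5778. By convexity Σ_i C(r_i, 2) ≥ 191·C(z/191, 2) = z(z − 191)/(2·191), giving z² − 191z − 191·108·107 ≤ 0 and hence z ≤ (1/2)[191 + √(36481 + 4·2207196)] = (1/2)[191 + √8865265] ≈ (1/2)(191 + 2977.4595) = 1584.2297.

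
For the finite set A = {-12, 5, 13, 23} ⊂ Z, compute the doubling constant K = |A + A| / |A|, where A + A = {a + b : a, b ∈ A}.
K = |A + A| / |A| = 10/4 = 5/2

Enumerate A + A = {a + b : a, b ∈ A}. With |A| = 4, there are |A|^2 = 16 ordered sum pairs; collecting distinct values, A + A = {-24, -7, 1, 10, 11, 18, 26, 28, 36, 46}, so |A + A| = 10. Thus K = 10/4 = 5/2. For comparison, the minimum possible |A + A| over all 4-element sets is 2·4 − 1 = 7 (so min K = 7/4), attained only by arithmetic progressions.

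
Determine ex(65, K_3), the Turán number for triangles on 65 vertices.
ex(65, K_3) = ⌊65^2/4⌋ = 1056

Mantel (1907): a triangle-free graph on n vertices has at most ⌊n^2/4⌋ edges, with equality for the complete bipartite graph K_{⌊n/2⌋, ⌈n/2⌉}. For n = 65: ⌊65^2/4⌋ = ⌊4225/4⌋ = 1056. The extremal graph is K_{32, 33}, which has 32·33 = 1056 edges.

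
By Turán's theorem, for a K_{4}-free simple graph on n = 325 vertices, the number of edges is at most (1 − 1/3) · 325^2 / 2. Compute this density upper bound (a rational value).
Turán density bound = (2/3) · 325^2/2 = 105625/3 ≈ 35208.3333

Turán's theorem: ex(n, K_{r+1}) is achieved by the complete r-partite Turán graph T(n, r) with parts as balanced as possible, and is at most (1 − 1/r) · n^2/2. For r = 3, n = 325: the density bound is (2/3) · 105625/2 = 105625/3 ≈ 35208.3333. The integer-valued extremum is e(T(325, 3)) = 35208, which is strictly less than the density bound 105625/3 since 3 ∤ 325 (the parts of T(325, 3) cannot all be equal).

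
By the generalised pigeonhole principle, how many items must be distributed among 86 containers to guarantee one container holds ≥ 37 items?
n = (37 − 1)·86 + 1 = 3097

By the generalised pigeonhole principle, to guarantee some box contains ≥ r objects we need more than (r − 1) · k objects total. Threshold: n = (r − 1) · k + 1. With r = 37 and k = 86: n = 36 · 86 + 1 = 3096 + 1 = 3097. For n = 3096 = 36 · 86, we can put exactly 36 objects in every box, avoiding 37 in any single one — so 3097 is tight.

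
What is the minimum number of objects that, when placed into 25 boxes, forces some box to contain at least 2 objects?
n = (2 − 1)·25 + 1 = 26

By the generalised pigeonhole principle, to guarantee some box contains ≥ r objects we need more than (r − 1) · k objects total. Threshold: n = (r − 1) · k + 1. With r = 2 and k = 25: n = 1 · 25 + 1 = 25 + 1 = 26. For n = 25 = 1 · 25, we can put exactly 1 objects in every box, avoiding 2 in any single one — so 26 is tight.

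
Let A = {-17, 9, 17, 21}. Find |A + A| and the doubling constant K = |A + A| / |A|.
K = |A + A| / |A| = 10/4 = 5/2

Enumerate A + A = {a + b : a, b ∈ A}. With |A| = 4, there are |A|^2 = 16 ordered sum pairs; collecting distinct values, A + A = {-34, -8, 0, 4, 18, 26, 30, 34, 38, 42}, so |A + A| = 10. Thus K = 10/4 = 5/2. For comparison, the minimum possible |A + A| over all 4-element sets is 2·4 − 1 = 7 (so min K = 7/4), attained only by arithmetic progressions.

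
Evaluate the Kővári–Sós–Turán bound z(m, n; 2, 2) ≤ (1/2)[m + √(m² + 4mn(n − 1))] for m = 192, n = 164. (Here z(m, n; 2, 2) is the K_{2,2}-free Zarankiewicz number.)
z(192, 164; 2, 2) ≤ (1/2)[192 + √(192² + 4·192·164·163)] = (1/2)[192 + √20567040] = 2363.5449

Kővári–Sós–Turán: let r_1, ..., r_192 be the row sums and z = Σ r_i the total number of 1s. Each pair of columns can share at most one row with both entries 1 (else a 2×2 all-ones block appears), so Σ_i C(r_i, 2) ≤ C(164, 2) = 13366. By convexity Σ_i C(r_i, 2) ≥ 192·C(z/192, 2) = z(z − 192)/(2·192), giving z² − 192z − 192·164·163 ≤ 0 and hence z ≤ (1/2)[192 + √(36864 + 4·5132544)] = (1/2)[192 + √20567040] ≈ (1/2)(192 + 4535.0899) = 2363.5449.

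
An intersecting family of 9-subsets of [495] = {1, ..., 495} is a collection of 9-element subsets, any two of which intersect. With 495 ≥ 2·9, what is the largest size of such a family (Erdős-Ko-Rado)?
max |F| = C(494, 8) = 83090938066459687

The Erdős-Ko-Rado theorem states: for n ≥ 2k, an intersecting family of k-subsets of an n-element set has size at most C(n − 1, k − 1), with equality for 'star' families {A ⊆ [n] : |A| = k, i ∈ A} (fix an element i). For n = 495, k = 9: C(494, 8) = 83090938066459687.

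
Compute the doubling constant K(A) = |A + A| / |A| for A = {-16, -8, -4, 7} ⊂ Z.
K = |A + A| / |A| = 10/4 = 5/2

Enumerate A + A = {a + b : a, b ∈ A}. With |A| = 4, there are |A|^2 = 16 ordered sum pairs; collecting distinct values, A + A = {-32, -24, -20, -16, -12, -9, -8, -1, 3, 14}, so |A + A| = 10. Thus K = 10/4 = 5/2. For comparison, the minimum possible |A + A| over all 4-element sets is 2·4 − 1 = 7 (so min K = 7/4), attained only by arithmetic progressions.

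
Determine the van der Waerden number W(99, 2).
W(99, 2) = 99 + 1 = 100

A 2-term AP is any pair of integers, so a monochromatic 2-AP exists iff some colour is used at least twice. With 99 colours, the colouring i ↦ i on {1, ..., 99} uses each colour once, avoiding any monochromatic pair, so W(99, 2) > 99. For {1, ..., 100}, pigeonhole forces two integers of the same colour, which form a monochromatic 2-AP. Hence W(99, 2) = 100.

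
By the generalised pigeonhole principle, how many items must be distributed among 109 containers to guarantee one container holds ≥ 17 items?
n = (17 − 1)·109 + 1 = 1745

By the generalised pigeonhole principle, to guarantee some box contains ≥ r objects we need more than (r − 1) · k objects total. Threshold: n = (r − 1) · k + 1. With r = 17 and k = 109: n = 16 · 109 + 1 = 1744 + 1 = 1745. For n = 1744 = 16 · 109, we can put exactly 16 objects in every box, avoiding 17 in any single one — so 1745 is tight.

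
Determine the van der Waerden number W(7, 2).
W(7, 2) = 7 + 1 = 8

A 2-term AP is any pair of integers, so a monochromatic 2-AP exists iff some colour is used at least twice. With 7 colours, the colouring i ↦ i on {1, ..., 7} uses each colour once, avoiding any monochromatic pair, so W(7, 2) > 7. For {1, ..., 8}, pigeonhole forces two integers of the same colour, which form a monochromatic 2-AP. Hence W(7, 2) = 8.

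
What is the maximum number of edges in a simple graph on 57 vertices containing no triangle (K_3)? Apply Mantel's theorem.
ex(57, K_3) = ⌊57^2/4⌋ = 812

Mantel (1907): a triangle-free graph on n vertices has at most ⌊n^2/4⌋ edges, with equality for the complete bipartite graph K_{⌊n/2⌋, ⌈n/2⌉}. For n = 57: ⌊57^2/4⌋ = ⌊3249/4⌋ = 812. The extremal graph is K_{28, 29}, which has 28·29 = 812 edges.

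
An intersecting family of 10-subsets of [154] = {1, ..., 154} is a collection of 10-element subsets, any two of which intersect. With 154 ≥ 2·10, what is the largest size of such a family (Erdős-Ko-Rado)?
max |F| = C(153, 9) = 99615373765775

Erdős-Ko-Rado (1961): when n ≥ 2k, max |F| = C(n−1, k−1). The bound is attained by the star {A : i ∈ A} for any fixed i ∈ [n]. Here C(154−1, 10−1) = C(153, 9) = 99615373765775.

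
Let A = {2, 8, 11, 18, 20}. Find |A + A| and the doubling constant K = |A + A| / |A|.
K = |A + A| / |A| = 14/5

Enumerate A + A = {a + b : a, b ∈ A}. With |A| = 5, there are |A|^2 = 25 ordered sum pairs; collecting distinct values, A + A = {4, 10, 13, 16, 19, 20, 22, 26, 28, 29, 31, 36, 38, 40}, so |A + A| = 14. Thus K = 14/5. For comparison, the minimum possible |A + A| over all 5-element sets is 2·5 − 1 = 9 (so min K = 9/5), attained only by arithmetic progressions.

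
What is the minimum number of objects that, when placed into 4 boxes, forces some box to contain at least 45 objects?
n = (45 − 1)·4 + 1 = 177

By the generalised pigeonhole principle, to guarantee some box contains ≥ r objects we need more than (r − 1) · k objects total. Threshold: n = (r − 1) · k + 1. With r = 45 and k = 4: n = 44 · 4 + 1 = 176 + 1 = 177. For n = 176 = 44 · 4, we can put exactly 44 objects in every box, avoiding 45 in any single one — so 177 is tight.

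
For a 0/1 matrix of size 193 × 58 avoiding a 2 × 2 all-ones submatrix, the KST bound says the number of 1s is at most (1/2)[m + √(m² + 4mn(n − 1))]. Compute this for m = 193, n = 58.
z(193, 58; 2, 2) ≤ (1/2)[193 + √(193² + 4·193·58·57)] = (1/2)[193 + √2589481] = 901.0932

Kővári–Sós–Turán: let r_1, ..., r_193 be the row sums and z = Σ r_i the total number of 1s. Each pair of columns can share at most one row with both entries 1 (else a 2×2 all-ones block appears), so Σ_i C(r_i, 2) ≤ C(58, 2) = 1653. By convexity Σ_i C(r_i, 2) ≥ 193·C(z/193, 2) = z(z − 193)/(2·193), giving z² − 193z − 193·58·57 ≤ 0 and hence z ≤ (1/2)[193 + √(37249 + 4·638058)] = (1/2)[193 + √2589481] ≈ (1/2)(193 + 1609.1864) = 901.0932.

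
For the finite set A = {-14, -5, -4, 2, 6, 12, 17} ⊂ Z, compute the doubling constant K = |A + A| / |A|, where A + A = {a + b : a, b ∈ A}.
K = |A + A| / |A| = 24/7

Enumerate A + A = {a + b : a, b ∈ A}. With |A| = 7, there are |A|^2 = 49 ordered sum pairs; collecting distinct values, A + A = {-28, -19, -18, -12, -10, -9, -8, -3, -2, 1, 2, 3, 4, 7, 8, 12, 13, 14, 18, 19, 23, 24, 29, 34}, so |A + A| = 24. Thus K = 24/7. For comparison, the minimum possible |A + A| over all 7-element sets is 2·7 − 1 = 13 (so min K = 13/7), attained only by arithmetic progressions.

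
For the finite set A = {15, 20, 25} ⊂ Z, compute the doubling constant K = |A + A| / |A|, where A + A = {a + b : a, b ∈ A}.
K = |A + A| / |A| = 5/3

Enumerate A + A = {a + b : a, b ∈ A}. With |A| = 3, there are |A|^2 = 9 ordered sum pairs; collecting distinct values, A + A = {30, 35, 40, 45, 50}, so |A + A| = 5. Thus K = 5/3. Here |A + A| = 2|A| − 1 = 5, the minimum possible — so K = 5/3 is minimal, which holds iff A is an arithmetic progression.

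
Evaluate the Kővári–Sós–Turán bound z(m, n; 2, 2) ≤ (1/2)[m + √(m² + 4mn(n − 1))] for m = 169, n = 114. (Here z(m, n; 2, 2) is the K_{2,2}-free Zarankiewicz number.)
z(169, 114; 2, 2) ≤ (1/2)[169 + √(169² + 4·169·114·113)] = (1/2)[169 + √8736793] = 1562.4033

Kővári–Sós–Turán: let r_1, ..., r_169 be the row sums and z = Σ r_i the total number of 1s. Each pair of columns can share at most one row with both entries 1 (else a 2×2 all-ones block appears), so Σ_i C(r_i, 2) ≤ C(114, 2) = 6441. By convexity Σ_i C(r_i, 2) ≥ 169·C(z/169, 2) = z(z − 169)/(2·169), giving z² − 169z − 169·114·113 ≤ 0 and hence z ≤ (1/2)[169 + √(28561 + 4·2177058)] = (1/2)[169 + √8736793] ≈ (1/2)(169 + 2955.8067) = 1562.4033.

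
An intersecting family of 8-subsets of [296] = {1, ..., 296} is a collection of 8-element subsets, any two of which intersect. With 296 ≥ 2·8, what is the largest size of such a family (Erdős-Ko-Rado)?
max |F| = C(295, 7) = 35906916468745

Erdős-Ko-Rado (1961): when n ≥ 2k, max |F| = C(n−1, k−1). The bound is attained by the star {A : i ∈ A} for any fixed i ∈ [n]. Here C(296−1, 8−1) = C(295, 7) = 35906916468745.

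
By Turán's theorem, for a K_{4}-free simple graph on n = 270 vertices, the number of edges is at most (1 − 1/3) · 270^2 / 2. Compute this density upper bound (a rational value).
Turán density bound = (2/3) · 270^2/2 = 24300

Turán's theorem: ex(n, K_{r+1}) is achieved by the complete r-partite Turán graph T(n, r) with parts as balanced as possible, and is at most (1 − 1/r) · n^2/2. For r = 3, n = 270: the density bound is (2/3) · 72900/2 = 24300. Since 3 ∣ 270, the Turán graph T(270, 3) has parts of equal size 90, and its edge count e(T(270, 3)) = 24300 attains the density bound exactly.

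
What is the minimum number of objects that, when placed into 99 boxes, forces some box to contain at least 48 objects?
n = (48 − 1)·99 + 1 = 4654

By the generalised pigeonhole principle, to guarantee some box contains ≥ r objects we need more than (r − 1) · k objects total. Threshold: n = (r − 1) · k + 1. With r = 48 and k = 99: n = 47 · 99 + 1 = 4653 + 1 = 4654. For n = 4653 = 47 · 99, we can put exactly 47 objects in every box, avoiding 48 in any single one — so 4654 is tight.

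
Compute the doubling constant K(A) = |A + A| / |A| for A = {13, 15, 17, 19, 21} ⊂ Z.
K = |A + A| / |A| = 9/5

Enumerate A + A = {a + b : a, b ∈ A}. With |A| = 5, there are |A|^2 = 25 ordered sum pairs; collecting distinct values, A + A = {26, 28, 30, 32, 34, 36, 38, 40, 42}, so |A + A| = 9. Thus K = 9/5. Here |A + A| = 2|A| − 1 = 9, the minimum possible — so K = 9/5 is minimal, which holds iff A is an arithmetic progression.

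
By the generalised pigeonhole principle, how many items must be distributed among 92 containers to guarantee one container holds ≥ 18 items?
n = (18 − 1)·92 + 1 = 1565

By the generalised pigeonhole principle, to guarantee some box contains ≥ r objects we need more than (r − 1) · k objects total. Threshold: n = (r − 1) · k + 1. With r = 18 and k = 92: n = 17 · 92 + 1 = 1564 + 1 = 1565. For n = 1564 = 17 · 92, we can put exactly 17 objects in every box, avoiding 18 in any single one — so 1565 is tight.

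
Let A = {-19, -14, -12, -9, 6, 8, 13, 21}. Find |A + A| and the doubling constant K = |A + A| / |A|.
K = |A + A| / |A| = 31/8

Enumerate A + A = {a + b : a, b ∈ A}. With |A| = 8, there are |A|^2 = 64 ordered sum pairs; collecting distinct values, A + A = {-38, -33, -31, -28, -26, -24, -23, -21, -18, -13, -11, -8, -6, -4, -3, -1, 1, 2, 4, 7, 9, 12, 14, 16, 19, 21, 26, 27, 29, 34, 42}, so |A + A| = 31. Thus K = 31/8. For comparison, the minimum possible |A + A| over all 8-element sets is 2·8 − 1 = 15 (so min K = 15/8), attained only by arithmetic progressions.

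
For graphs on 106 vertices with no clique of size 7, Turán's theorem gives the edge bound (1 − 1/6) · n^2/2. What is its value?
Turán density bound = (5/6) · 106^2/2 = 14045/3 ≈ 4681.6667

Turán's theorem: ex(n, K_{r+1}) is achieved by the complete r-partite Turán graph T(n, r) with parts as balanced as possible, and is at most (1 − 1/r) · n^2/2. For r = 6, n = 106: the density bound is (5/6) · 11236/2 = 14045/3 ≈ 4681.6667. The integer-valued extremum is e(T(106, 6)) = 4681, which is strictly less than the density bound 14045/3 since 6 ∤ 106 (the parts of T(106, 6) cannot all be equal).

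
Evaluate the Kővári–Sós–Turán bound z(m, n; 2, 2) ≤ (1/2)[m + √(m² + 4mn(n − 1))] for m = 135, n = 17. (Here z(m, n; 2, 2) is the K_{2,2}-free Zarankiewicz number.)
z(135, 17; 2, 2) ≤ (1/2)[135 + √(135² + 4·135·17·16)] = (1/2)[135 + √165105] = 270.6656

Kővári–Sós–Turán: let r_1, ..., r_135 be the row sums and z = Σ r_i the total number of 1s. Each pair of columns can share at most one row with both entries 1 (else a 2×2 all-ones block appears), so Σ_i C(r_i, 2) ≤ C(17, 2) = 136. By convexity Σ_i C(r_i, 2) ≥ 135·C(z/135, 2) = z(z − 135)/(2·135), giving z² − 135z − 135·17·16 ≤ 0 and hence z ≤ (1/2)[135 + √(18225 + 4·36720)] = (1/2)[135 + √165105] ≈ (1/2)(135 + 406.3311) = 270.6656.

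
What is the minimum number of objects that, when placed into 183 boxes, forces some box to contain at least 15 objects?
n = (15 − 1)·183 + 1 = 2563

By the generalised pigeonhole principle, to guarantee some box contains ≥ r objects we need more than (r − 1) · k objects total. Threshold: n = (r − 1) · k + 1. With r = 15 and k = 183: n = 14 · 183 + 1 = 2562 + 1 = 2563. For n = 2562 = 14 · 183, we can put exactly 14 objects in every box, avoiding 15 in any single one — so 2563 is tight.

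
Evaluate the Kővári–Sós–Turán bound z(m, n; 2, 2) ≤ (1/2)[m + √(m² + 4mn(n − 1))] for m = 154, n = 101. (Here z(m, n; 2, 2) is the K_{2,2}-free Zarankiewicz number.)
z(154, 101; 2, 2) ≤ (1/2)[154 + √(154² + 4·154·101·100)] = (1/2)[154 + √6245316] = 1326.5315

Kővári–Sós–Turán: let r_1, ..., r_154 be the row sums and z = Σ r_i the total number of 1s. Each pair of columns can share at most one row with both entries 1 (else a 2×2 all-ones block appears), so Σ_i C(r_i, 2) ≤ C(101, 2) = 5050. By convexity Σ_i C(r_i, 2) ≥ 154·C(z/154, 2) = z(z − 154)/(2·154), giving z² − 154z − 154·101·100 ≤ 0 and hence z ≤ (1/2)[154 + √(23716 + 4·1555400)] = (1/2)[154 + √6245316] ≈ (1/2)(154 + 2499.063) = 1326.5315.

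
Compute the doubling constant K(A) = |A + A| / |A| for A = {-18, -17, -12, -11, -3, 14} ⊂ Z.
K = |A + A| / |A| = 20/6 = 10/3

Enumerate A + A = {a + b : a, b ∈ A}. With |A| = 6, there are |A|^2 = 36 ordered sum pairs; collecting distinct values, A + A = {-36, -35, -34, -30, -29, -28, -24, -23, -22, -21, -20, -15, -14, -6, -4, -3, 2, 3, 11, 28}, so |A + A| = 20. Thus K = 20/6 = 10/3. For comparison, the minimum possible |A + A| over all 6-element sets is 2·6 − 1 = 11 (so min K = 11/6), attained only by arithmetic progressions.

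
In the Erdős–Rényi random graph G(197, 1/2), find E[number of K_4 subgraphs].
E[# K_4] = C(197, 4) · (1/2)^C(4, 2) = 60862165 / 2^6 = 950971.328125

For each 4-subset S of vertices (there are C(197, 4) = 60862165 such S), let X_S = 1 if S induces a K_4 (all C(4, 2) = 6 edges present). Then P(X_S = 1) = (1/2)^6 = 1/64. By linearity of expectation, E[# K_4] = C(197, 4) · (1/2)^6 = 60862165 / 64 = 950971.328125.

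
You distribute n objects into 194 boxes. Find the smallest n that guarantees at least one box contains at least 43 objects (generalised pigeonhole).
n = (43 − 1)·194 + 1 = 8149

By the generalised pigeonhole principle, to guarantee some box contains ≥ r objects we need more than (r − 1) · k objects total. Threshold: n = (r − 1) · k + 1. With r = 43 and k = 194: n = 42 · 194 + 1 = 8148 + 1 = 8149. For n = 8148 = 42 · 194, we can put exactly 42 objects in every box, avoiding 43 in any single one — so 8149 is tight.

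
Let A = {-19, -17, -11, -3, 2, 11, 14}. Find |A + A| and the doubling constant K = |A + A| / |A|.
K = |A + A| / |A| = 26/7

Enumerate A + A = {a + b : a, b ∈ A}. With |A| = 7, there are |A|^2 = 49 ordered sum pairs; collecting distinct values, A + A = {-38, -36, -34, -30, -28, -22, -20, -17, -15, -14, -9, -8, -6, -5, -3, -1, 0, 3, 4, 8, 11, 13, 16, 22, 25, 28}, so |A + A| = 26. Thus K = 26/7. For comparison, the minimum possible |A + A| over all 7-element sets is 2·7 − 1 = 13 (so min K = 13/7), attained only by arithmetic progressions.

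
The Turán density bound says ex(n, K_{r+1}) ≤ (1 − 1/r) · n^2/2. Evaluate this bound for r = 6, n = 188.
Turán density bound = (5/6) · 188^2/2 = 44180/3 ≈ 14726.6667

Turán's theorem: ex(n, K_{r+1}) is achieved by the complete r-partite Turán graph T(n, r) with parts as balanced as possible, and is at most (1 − 1/r) · n^2/2. For r = 6, n = 188: the density bound is (5/6) · 35344/2 = 44180/3 ≈ 14726.6667. The integer-valued extremum is e(T(188, 6)) = 14726, which is strictly less than the density bound 44180/3 since 6 ∤ 188 (the parts of T(188, 6) cannot all be equal).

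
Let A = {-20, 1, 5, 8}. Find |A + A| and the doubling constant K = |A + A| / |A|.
K = |A + A| / |A| = 10/4 = 5/2

Enumerate A + A = {a + b : a, b ∈ A}. With |A| = 4, there are |A|^2 = 16 ordered sum pairs; collecting distinct values, A + A = {-40, -19, -15, -12, 2, 6, 9, 10, 13, 16}, so |A + A| = 10. Thus K = 10/4 = 5/2. For comparison, the minimum possible |A + A| over all 4-element sets is 2·4 − 1 = 7 (so min K = 7/4), attained only by arithmetic progressions.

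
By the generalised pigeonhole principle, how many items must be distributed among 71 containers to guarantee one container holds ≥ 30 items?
n = (30 − 1)·71 + 1 = 2060

By the generalised pigeonhole principle, to guarantee some box contains ≥ r objects we need more than (r − 1) · k objects total. Threshold: n = (r − 1) · k + 1. With r = 30 and k = 71: n = 29 · 71 + 1 = 2059 + 1 = 2060. For n = 2059 = 29 · 71, we can put exactly 29 objects in every box, avoiding 30 in any single one — so 2060 is tight.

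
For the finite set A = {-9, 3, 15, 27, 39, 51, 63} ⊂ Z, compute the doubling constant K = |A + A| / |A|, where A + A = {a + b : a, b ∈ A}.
K = |A + A| / |A| = 13/7

Enumerate A + A = {a + b : a, b ∈ A}. With |A| = 7, there are |A|^2 = 49 ordered sum pairs; collecting distinct values, A + A = {-18, -6, 6, 18, 30, 42, 54, 66, 78, 90, 102, 114, 126}, so |A + A| = 13. Thus K = 13/7. Here |A + A| = 2|A| − 1 = 13, the minimum possible — so K = 13/7 is minimal, which holds iff A is an arithmetic progression.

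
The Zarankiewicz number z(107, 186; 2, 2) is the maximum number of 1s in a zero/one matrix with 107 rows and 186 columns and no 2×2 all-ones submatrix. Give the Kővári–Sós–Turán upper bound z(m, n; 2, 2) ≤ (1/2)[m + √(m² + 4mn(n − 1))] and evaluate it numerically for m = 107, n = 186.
z(107, 186; 2, 2) ≤ (1/2)[107 + √(107² + 4·107·186·185)] = (1/2)[107 + √14738929] = 1973.0656

Kővári–Sós–Turán: let r_1, ..., r_107 be the row sums and z = Σ r_i the total number of 1s. Each pair of columns can share at most one row with both entries 1 (else a 2×2 all-ones block appears), so Σ_i C(r_i, 2) ≤ C(186, 2) = 17205. By convexity Σ_i C(r_i, 2) ≥ 107·C(z/107, 2) = z(z − 107)/(2·107), giving z² − 107z − 107·186·185 ≤ 0 and hence z ≤ (1/2)[107 + √(11449 + 4·3681870)] = (1/2)[107 + √14738929] ≈ (1/2)(107 + 3839.1313) = 1973.0656.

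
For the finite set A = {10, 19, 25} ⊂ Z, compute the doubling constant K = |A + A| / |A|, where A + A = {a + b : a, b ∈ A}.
K = |A + A| / |A| = 6/3 = 2

Enumerate A + A = {a + b : a, b ∈ A}. With |A| = 3, there are |A|^2 = 9 ordered sum pairs; collecting distinct values, A + A = {20, 29, 35, 38, 44, 50}, so |A + A| = 6. Thus K = 6/3 = 2. For comparison, the minimum possible |A + A| over all 3-element sets is 2·3 − 1 = 5 (so min K = 5/3), attained only by arithmetic progressions.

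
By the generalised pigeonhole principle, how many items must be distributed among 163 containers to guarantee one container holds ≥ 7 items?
n = (7 − 1)·163 + 1 = 979

By the generalised pigeonhole principle, to guarantee some box contains ≥ r objects we need more than (r − 1) · k objects total. Threshold: n = (r − 1) · k + 1. With r = 7 and k = 163: n = 6 · 163 + 1 = 978 + 1 = 979. For n = 978 = 6 · 163, we can put exactly 6 objects in every box, avoiding 7 in any single one — so 979 is tight.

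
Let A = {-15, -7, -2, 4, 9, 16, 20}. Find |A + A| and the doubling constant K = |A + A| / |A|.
K = |A + A| / |A| = 25/7

Enumerate A + A = {a + b : a, b ∈ A}. With |A| = 7, there are |A|^2 = 49 ordered sum pairs; collecting distinct values, A + A = {-30, -22, -17, -14, -11, -9, -6, -4, -3, 1, 2, 5, 7, 8, 9, 13, 14, 18, 20, 24, 25, 29, 32, 36, 40}, so |A + A| = 25. Thus K = 25/7. For comparison, the minimum possible |A + A| over all 7-element sets is 2·7 − 1 = 13 (so min K = 13/7), attained only by arithmetic progressions.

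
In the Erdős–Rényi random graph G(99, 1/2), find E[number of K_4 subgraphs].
E[# K_4] = C(99, 4) · (1/2)^C(4, 2) = 3764376 / 2^6 = 470547/8 = 58818.375

For each 4-subset S of vertices (there are C(99, 4) = 3764376 such S), let X_S = 1 if S induces a K_4 (all C(4, 2) = 6 edges present). Then P(X_S = 1) = (1/2)^6 = 1/64. By linearity of expectation, E[# K_4] = C(99, 4) · (1/2)^6 = 3764376 / 64 = 470547/8 = 58818.375.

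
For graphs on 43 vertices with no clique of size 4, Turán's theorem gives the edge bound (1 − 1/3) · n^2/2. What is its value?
Turán density bound = (2/3) · 43^2/2 = 1849/3 ≈ 616.3333

Turán's theorem: ex(n, K_{r+1}) is achieved by the complete r-partite Turán graph T(n, r) with parts as balanced as possible, and is at most (1 − 1/r) · n^2/2. For r = 3, n = 43: the density bound is (2/3) · 1849/2 = 1849/3 ≈ 616.3333. The integer-valued extremum is e(T(43, 3)) = 616, which is strictly less than the density bound 1849/3 since 3 ∤ 43 (the parts of T(43, 3) cannot all be equal).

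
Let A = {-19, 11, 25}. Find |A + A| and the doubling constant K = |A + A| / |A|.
K = |A + A| / |A| = 6/3 = 2

Enumerate A + A = {a + b : a, b ∈ A}. With |A| = 3, there are |A|^2 = 9 ordered sum pairs; collecting distinct values, A + A = {-38, -8, 6, 22, 36, 50}, so |A + A| = 6. Thus K = 6/3 = 2. For comparison, the minimum possible |A + A| over all 3-element sets is 2·3 − 1 = 5 (so min K = 5/3), attained only by arithmetic progressions.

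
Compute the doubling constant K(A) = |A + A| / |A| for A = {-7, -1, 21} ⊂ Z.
K = |A + A| / |A| = 6/3 = 2

Enumerate A + A = {a + b : a, b ∈ A}. With |A| = 3, there are |A|^2 = 9 ordered sum pairs; collecting distinct values, A + A = {-14, -8, -2, 14, 20, 42}, so |A + A| = 6. Thus K = 6/3 = 2. For comparison, the minimum possible |A + A| over all 3-element sets is 2·3 − 1 = 5 (so min K = 5/3), attained only by arithmetic progressions.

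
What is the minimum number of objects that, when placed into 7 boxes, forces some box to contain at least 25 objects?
n = (25 − 1)·7 + 1 = 169

By the generalised pigeonhole principle, to guarantee some box contains ≥ r objects we need more than (r − 1) · k objects total. Threshold: n = (r − 1) · k + 1. With r = 25 and k = 7: n = 24 · 7 + 1 = 168 + 1 = 169. For n = 168 = 24 · 7, we can put exactly 24 objects in every box, avoiding 25 in any single one — so 169 is tight.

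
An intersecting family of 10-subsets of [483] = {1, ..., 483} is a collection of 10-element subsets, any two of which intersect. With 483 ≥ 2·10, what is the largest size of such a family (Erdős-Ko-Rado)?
max |F| = C(482, 9) = 3589475655380880200

Erdős-Ko-Rado (1961): when n ≥ 2k, max |F| = C(n−1, k−1). The bound is attained by the star {A : i ∈ A} for any fixed i ∈ [n]. Here C(483−1, 10−1) = C(482, 9) = 3589475655380880200.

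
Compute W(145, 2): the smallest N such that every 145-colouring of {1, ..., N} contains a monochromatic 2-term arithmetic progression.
W(145, 2) = 145 + 1 = 146

A 2-term AP is any pair of integers, so a monochromatic 2-AP exists iff some colour is used at least twice. With 145 colours, the colouring i ↦ i on {1, ..., 145} uses each colour once, avoiding any monochromatic pair, so W(145, 2) > 145. For {1, ..., 146}, pigeonhole forces two integers of the same colour, which form a monochromatic 2-AP. Hence W(145, 2) = 146.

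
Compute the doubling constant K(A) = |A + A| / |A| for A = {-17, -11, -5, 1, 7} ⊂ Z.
K = |A + A| / |A| = 9/5

Enumerate A + A = {a + b : a, b ∈ A}. With |A| = 5, there are |A|^2 = 25 ordered sum pairs; collecting distinct values, A + A = {-34, -28, -22, -16, -10, -4, 2, 8, 14}, so |A + A| = 9. Thus K = 9/5. Here |A + A| = 2|A| − 1 = 9, the minimum possible — so K = 9/5 is minimal, which holds iff A is an arithmetic progression.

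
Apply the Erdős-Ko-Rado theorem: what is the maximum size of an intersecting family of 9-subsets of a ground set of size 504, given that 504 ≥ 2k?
max |F| = C(503, 8) = 96100768924553350

Erdős-Ko-Rado (1961): when n ≥ 2k, max |F| = C(n−1, k−1). The bound is attained by the star {A : i ∈ A} for any fixed i ∈ [n]. Here C(504−1, 9−1) = C(503, 8) = 96100768924553350.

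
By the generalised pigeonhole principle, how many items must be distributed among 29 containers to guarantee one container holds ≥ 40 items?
n = (40 − 1)·29 + 1 = 1132

By the generalised pigeonhole principle, to guarantee some box contains ≥ r objects we need more than (r − 1) · k objects total. Threshold: n = (r − 1) · k + 1. With r = 40 and k = 29: n = 39 · 29 + 1 = 1131 + 1 = 1132. For n = 1131 = 39 · 29, we can put exactly 39 objects in every box, avoiding 40 in any single one — so 1132 is tight.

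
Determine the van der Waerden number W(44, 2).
W(44, 2) = 44 + 1 = 45

A 2-term AP is any pair of integers, so a monochromatic 2-AP exists iff some colour is used at least twice. With 44 colours, the colouring i ↦ i on {1, ..., 44} uses each colour once, avoiding any monochromatic pair, so W(44, 2) > 44. For {1, ..., 45}, pigeonhole forces two integers of the same colour, which form a monochromatic 2-AP. Hence W(44, 2) = 45.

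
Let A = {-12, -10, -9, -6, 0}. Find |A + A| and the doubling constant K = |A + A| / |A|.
K = |A + A| / |A| = 13/5

Enumerate A + A = {a + b : a, b ∈ A}. With |A| = 5, there are |A|^2 = 25 ordered sum pairs; collecting distinct values, A + A = {-24, -22, -21, -20, -19, -18, -16, -15, -12, -10, -9, -6, 0}, so |A + A| = 13. Thus K = 13/5. For comparison, the minimum possible |A + A| over all 5-element sets is 2·5 − 1 = 9 (so min K = 9/5), attained only by arithmetic progressions.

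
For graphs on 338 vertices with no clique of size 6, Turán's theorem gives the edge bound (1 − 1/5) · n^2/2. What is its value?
Turán density bound = (4/5) · 338^2/2 = 228488/5 ≈ 45697.6

Turán's theorem: ex(n, K_{r+1}) is achieved by the complete r-partite Turán graph T(n, r) with parts as balanced as possible, and is at most (1 − 1/r) · n^2/2. For r = 5, n = 338: the density bound is (4/5) · 114244/2 = 228488/5 ≈ 45697.6. The integer-valued extremum is e(T(338, 5)) = 45697, which is strictly less than the density bound 228488/5 since 5 ∤ 338 (the parts of T(338, 5) cannot all be equal).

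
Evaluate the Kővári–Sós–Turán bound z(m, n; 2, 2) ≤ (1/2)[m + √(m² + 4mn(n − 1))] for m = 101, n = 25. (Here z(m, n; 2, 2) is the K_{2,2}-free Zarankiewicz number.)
z(101, 25; 2, 2) ≤ (1/2)[101 + √(101² + 4·101·25·24)] = (1/2)[101 + √252601] = 301.7971

Kővári–Sós–Turán: let r_1, ..., r_101 be the row sums and z = Σ r_i the total number of 1s. Each pair of columns can share at most one row with both entries 1 (else a 2×2 all-ones block appears), so Σ_i C(r_i, 2) ≤ C(25, 2) = 300. By convexity Σ_i C(r_i, 2) ≥ 101·C(z/101, 2) = z(z − 101)/(2·101), giving z² − 101z − 101·25·24 ≤ 0 and hence z ≤ (1/2)[101 + √(10201 + 4·60600)] = (1/2)[101 + √252601] ≈ (1/2)(101 + 502.5943) = 301.7971.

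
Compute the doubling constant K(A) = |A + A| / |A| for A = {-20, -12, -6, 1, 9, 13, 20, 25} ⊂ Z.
K = |A + A| / |A| = 33/8

Enumerate A + A = {a + b : a, b ∈ A}. With |A| = 8, there are |A|^2 = 64 ordered sum pairs; collecting distinct values, A + A = {-40, -32, -26, -24, -19, -18, -12, -11, -7, -5, -3, 0, 1, 2, 3, 5, 7, 8, 10, 13, 14, 18, 19, 21, 22, 26, 29, 33, 34, 38, 40, 45, 50}, so |A + A| = 33. Thus K = 33/8. For comparison, the minimum possible |A + A| over all 8-element sets is 2·8 − 1 = 15 (so min K = 15/8), attained only by arithmetic progressions.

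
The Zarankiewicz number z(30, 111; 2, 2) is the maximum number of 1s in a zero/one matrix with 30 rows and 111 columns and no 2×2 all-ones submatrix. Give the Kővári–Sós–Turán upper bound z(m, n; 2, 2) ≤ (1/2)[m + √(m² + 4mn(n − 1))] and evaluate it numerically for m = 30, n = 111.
z(30, 111; 2, 2) ≤ (1/2)[30 + √(30² + 4·30·111·110)] = (1/2)[30 + √1466100] = 620.4131

Kővári–Sós–Turán: let r_1, ..., r_30 be the row sums and z = Σ r_i the total number of 1s. Each pair of columns can share at most one row with both entries 1 (else a 2×2 all-ones block appears), so Σ_i C(r_i, 2) ≤ C(111, 2) = 6105. By convexity Σ_i C(r_i, 2) ≥ 30·C(z/30, 2) = z(z − 30)/(2·30), giving z² − 30z − 30·111·110 ≤ 0 and hence z ≤ (1/2)[30 + √(900 + 4·366300)] = (1/2)[30 + √1466100] ≈ (1/2)(30 + 1210.8262) = 620.4131.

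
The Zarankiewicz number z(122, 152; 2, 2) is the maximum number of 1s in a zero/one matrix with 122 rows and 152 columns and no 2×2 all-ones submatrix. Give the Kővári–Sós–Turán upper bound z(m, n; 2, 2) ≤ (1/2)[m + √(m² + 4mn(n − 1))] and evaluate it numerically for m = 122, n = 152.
z(122, 152; 2, 2) ≤ (1/2)[122 + √(122² + 4·122·152·151)] = (1/2)[122 + √11215460] = 1735.4745

Kővári–Sós–Turán: let r_1, ..., r_122 be the row sums and z = Σ r_i the total number of 1s. Each pair of columns can share at most one row with both entries 1 (else a 2×2 all-ones block appears), so Σ_i C(r_i, 2) ≤ C(152, 2) = 11476. By convexity Σ_i C(r_i, 2) ≥ 122·C(z/122, 2) = z(z − 122)/(2·122), giving z² − 122z − 122·152·151 ≤ 0 and hence z ≤ (1/2)[122 + √(14884 + 4·2800144)] = (1/2)[122 + √11215460] ≈ (1/2)(122 + 3348.9491) = 1735.4745.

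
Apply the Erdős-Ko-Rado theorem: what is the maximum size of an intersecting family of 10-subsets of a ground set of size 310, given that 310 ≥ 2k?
max |F| = C(309, 9) = 62920976643980686

The Erdős-Ko-Rado theorem states: for n ≥ 2k, an intersecting family of k-subsets of an n-element set has size at most C(n − 1, k − 1), with equality for 'star' families {A ⊆ [n] : |A| = k, i ∈ A} (fix an element i). For n = 310, k = 10: C(309, 9) = 62920976643980686.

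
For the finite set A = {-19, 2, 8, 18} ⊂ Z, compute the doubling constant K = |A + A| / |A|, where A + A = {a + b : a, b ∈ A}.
K = |A + A| / |A| = 10/4 = 5/2

Enumerate A + A = {a + b : a, b ∈ A}. With |A| = 4, there are |A|^2 = 16 ordered sum pairs; collecting distinct values, A + A = {-38, -17, -11, -1, 4, 10, 16, 20, 26, 36}, so |A + A| = 10. Thus K = 10/4 = 5/2. For comparison, the minimum possible |A + A| over all 4-element sets is 2·4 − 1 = 7 (so min K = 7/4), attained only by arithmetic progressions.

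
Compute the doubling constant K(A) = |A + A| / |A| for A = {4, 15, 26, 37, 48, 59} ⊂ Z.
K = |A + A| / |A| = 11/6

Enumerate A + A = {a + b : a, b ∈ A}. With |A| = 6, there are |A|^2 = 36 ordered sum pairs; collecting distinct values, A + A = {8, 19, 30, 41, 52, 63, 74, 85, 96, 107, 118}, so |A + A| = 11. Thus K = 11/6. Here |A + A| = 2|A| − 1 = 11, the minimum possible — so K = 11/6 is minimal, which holds iff A is an arithmetic progression.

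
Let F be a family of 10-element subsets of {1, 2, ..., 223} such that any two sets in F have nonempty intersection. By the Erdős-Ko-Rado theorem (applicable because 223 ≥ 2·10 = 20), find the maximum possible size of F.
max |F| = C(222, 9) = 3062465626261470

The Erdős-Ko-Rado theorem states: for n ≥ 2k, an intersecting family of k-subsets of an n-element set has size at most C(n − 1, k − 1), with equality for 'star' families {A ⊆ [n] : |A| = k, i ∈ A} (fix an element i). For n = 223, k = 10: C(222, 9) = 3062465626261470.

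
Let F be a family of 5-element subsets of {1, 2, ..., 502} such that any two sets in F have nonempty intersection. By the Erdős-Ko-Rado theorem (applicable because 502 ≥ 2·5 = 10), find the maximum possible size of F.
max |F| = C(501, 4) = 2593739625

The Erdős-Ko-Rado theorem states: for n ≥ 2k, an intersecting family of k-subsets of an n-element set has size at most C(n − 1, k − 1), with equality for 'star' families {A ⊆ [n] : |A| = k, i ∈ A} (fix an element i). For n = 502, k = 5: C(501, 4) = 2593739625.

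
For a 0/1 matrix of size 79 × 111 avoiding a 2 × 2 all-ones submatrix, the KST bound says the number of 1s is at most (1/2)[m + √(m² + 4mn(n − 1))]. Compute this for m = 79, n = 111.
z(79, 111; 2, 2) ≤ (1/2)[79 + √(79² + 4·79·111·110)] = (1/2)[79 + √3864601] = 1022.4294

Kővári–Sós–Turán: let r_1, ..., r_79 be the row sums and z = Σ r_i the total number of 1s. Each pair of columns can share at most one row with both entries 1 (else a 2×2 all-ones block appears), so Σ_i C(r_i, 2) ≤ C(111, 2) = 6105. By convexity Σ_i C(r_i, 2) ≥ 79·C(z/79, 2) = z(z − 79)/(2·79), giving z² − 79z − 79·111·110 ≤ 0 and hence z ≤ (1/2)[79 + √(6241 + 4·964590)] = (1/2)[79 + √3864601] ≈ (1/2)(79 + 1965.8588) = 1022.4294.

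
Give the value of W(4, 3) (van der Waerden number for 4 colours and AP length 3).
W(4, 3) = 76

W(4, 3) = 76. The lower bound W(4, 3) > 75 comes from an explicit good 4-colouring of [1, 75]; the upper bound W(4, 3) ≤ 76 was verified by exhaustive search over 4-colourings of [1, 76].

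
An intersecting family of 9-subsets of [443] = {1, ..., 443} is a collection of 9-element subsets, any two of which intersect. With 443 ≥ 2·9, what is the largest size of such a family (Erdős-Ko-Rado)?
max |F| = C(442, 8) = 33899151336985935

The Erdős-Ko-Rado theorem states: for n ≥ 2k, an intersecting family of k-subsets of an n-element set has size at most C(n − 1, k − 1), with equality for 'star' families {A ⊆ [n] : |A| = k, i ∈ A} (fix an element i). For n = 443, k = 9: C(442, 8) = 33899151336985935.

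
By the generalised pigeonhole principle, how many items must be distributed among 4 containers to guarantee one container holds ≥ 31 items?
n = (31 − 1)·4 + 1 = 121

By the generalised pigeonhole principle, to guarantee some box contains ≥ r objects we need more than (r − 1) · k objects total. Threshold: n = (r − 1) · k + 1. With r = 31 and k = 4: n = 30 · 4 + 1 = 120 + 1 = 121. For n = 120 = 30 · 4, we can put exactly 30 objects in every box, avoiding 31 in any single one — so 121 is tight.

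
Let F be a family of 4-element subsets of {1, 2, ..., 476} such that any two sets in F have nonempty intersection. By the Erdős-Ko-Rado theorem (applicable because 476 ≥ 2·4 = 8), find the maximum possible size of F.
max |F| = C(475, 3) = 17749325

Erdős-Ko-Rado (1961): when n ≥ 2k, max |F| = C(n−1, k−1). The bound is attained by the star {A : i ∈ A} for any fixed i ∈ [n]. Here C(476−1, 4−1) = C(475, 3) = 17749325.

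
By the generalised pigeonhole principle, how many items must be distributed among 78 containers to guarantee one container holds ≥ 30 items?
n = (30 − 1)·78 + 1 = 2263

By the generalised pigeonhole principle, to guarantee some box contains ≥ r objects we need more than (r − 1) · k objects total. Threshold: n = (r − 1) · k + 1. With r = 30 and k = 78: n = 29 · 78 + 1 = 2262 + 1 = 2263. For n = 2262 = 29 · 78, we can put exactly 29 objects in every box, avoiding 30 in any single one — so 2263 is tight.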